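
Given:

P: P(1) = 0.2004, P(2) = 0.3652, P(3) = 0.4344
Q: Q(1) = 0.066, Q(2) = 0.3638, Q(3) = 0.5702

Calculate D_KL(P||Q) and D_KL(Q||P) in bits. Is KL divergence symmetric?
D_KL(P||Q) = 0.1527 bits, D_KL(Q||P) = 0.1160 bits. No, KL divergence is not symmetric.

D_KL(P||Q) = Σ P(x) log₂(P(x)/Q(x))

Computing term by term:
  P(1)·log₂(P(1)/Q(1)) = 0.2004·log₂(0.2004/0.066) = 0.32111
  P(2)·log₂(P(2)/Q(2)) = 0.3652·log₂(0.3652/0.3638) = 0.00202
  P(3)·log₂(P(3)/Q(3)) = 0.4344·log₂(0.4344/0.5702) = -0.17048

D_KL(P||Q) = 0.32111 + 0.00202 - 0.17048 = 0.15265 ≈ 0.1527 bits

D_KL(Q||P) = Σ Q(x) log₂(Q(x)/P(x))

Computing term by term:
  Q(1)·log₂(Q(1)/P(1)) = 0.066·log₂(0.066/0.2004) = -0.10575
  Q(2)·log₂(Q(2)/P(2)) = 0.3638·log₂(0.3638/0.3652) = -0.00202
  Q(3)·log₂(Q(3)/P(3)) = 0.5702·log₂(0.5702/0.4344) = 0.22377

D_KL(Q||P) = -0.10575 - 0.00202 + 0.22377 = 0.11600 ≈ 0.1160 bits

These are NOT equal (difference: 0.0367 bits). KL divergence is asymmetric: D_KL(P||Q) ≠ D_KL(Q||P) in general.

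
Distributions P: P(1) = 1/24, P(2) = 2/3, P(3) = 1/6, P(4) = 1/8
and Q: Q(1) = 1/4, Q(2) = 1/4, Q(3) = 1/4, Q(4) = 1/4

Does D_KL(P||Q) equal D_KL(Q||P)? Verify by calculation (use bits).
D_KL(P||Q) = 0.6132 bits, D_KL(Q||P) = 0.6887 bits. No — D_KL(P||Q) ≠ D_KL(Q||P) for this pair.

D_KL(P||Q) = Σ P(x) log₂(P(x)/Q(x))

Computing term by term:
  P(1)·log₂(P(1)/Q(1)) = (1/24)·log₂((1/24)/(1/4)) = -0.10771
  P(2)·log₂(P(2)/Q(2)) = (2/3)·log₂((2/3)/(1/4)) = 0.94336
  P(3)·log₂(P(3)/Q(3)) = (1/6)·log₂((1/6)/(1/4)) = -0.09749
  P(4)·log₂(P(4)/Q(4)) = (1/8)·log₂((1/8)/(1/4)) = -0.12500

D_KL(P||Q) = -0.10771 + 0.94336 - 0.09749 - 0.12500 = 0.61316 ≈ 0.6132 bits

D_KL(Q||P) = Σ Q(x) log₂(Q(x)/P(x))

Computing term by term:
  Q(1)·log₂(Q(1)/P(1)) = (1/4)·log₂((1/4)/(1/24)) = 0.64624
  Q(2)·log₂(Q(2)/P(2)) = (1/4)·log₂((1/4)/(2/3)) = -0.35376
  Q(3)·log₂(Q(3)/P(3)) = (1/4)·log₂((1/4)/(1/6)) = 0.14624
  Q(4)·log₂(Q(4)/P(4)) = (1/4)·log₂((1/4)/(1/8)) = 0.25000

D_KL(Q||P) = 0.64624 - 0.35376 + 0.14624 + 0.25000 = 0.68872 ≈ 0.6887 bits

These are NOT equal (difference: 0.0755 bits). KL divergence is asymmetric: D_KL(P||Q) ≠ D_KL(Q||P) in general.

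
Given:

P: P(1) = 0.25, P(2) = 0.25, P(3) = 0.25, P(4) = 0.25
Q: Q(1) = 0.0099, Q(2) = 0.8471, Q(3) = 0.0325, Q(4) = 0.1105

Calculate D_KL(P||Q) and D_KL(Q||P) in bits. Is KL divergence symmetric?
D_KL(P||Q) = 1.7548 bits, D_KL(Q||P) = 1.2195 bits. No, KL divergence is not symmetric.

D_KL(P||Q) = Σ P(x) log₂(P(x)/Q(x))

Computing term by term:
  P(1)·log₂(P(1)/Q(1)) = 0.25·log₂(0.25/0.0099) = 1.16459
  P(2)·log₂(P(2)/Q(2)) = 0.25·log₂(0.25/0.8471) = -0.44015
  P(3)·log₂(P(3)/Q(3)) = 0.25·log₂(0.25/0.0325) = 0.73585
  P(4)·log₂(P(4)/Q(4)) = 0.25·log₂(0.25/0.1105) = 0.29447

D_KL(P||Q) = 1.16459 - 0.44015 + 0.73585 + 0.29447 = 1.75476 ≈ 1.7548 bits

D_KL(Q||P) = Σ Q(x) log₂(Q(x)/P(x))

Computing term by term:
  Q(1)·log₂(Q(1)/P(1)) = 0.0099·log₂(0.0099/0.25) = -0.04612
  Q(2)·log₂(Q(2)/P(2)) = 0.8471·log₂(0.8471/0.25) = 1.49141
  Q(3)·log₂(Q(3)/P(3)) = 0.0325·log₂(0.0325/0.25) = -0.09566
  Q(4)·log₂(Q(4)/P(4)) = 0.1105·log₂(0.1105/0.25) = -0.13016

D_KL(Q||P) = -0.04612 + 1.49141 - 0.09566 - 0.13016 = 1.21947 ≈ 1.2195 bits

These are NOT equal (difference: 0.5353 bits). KL divergence is asymmetric: D_KL(P||Q) ≠ D_KL(Q||P) in general.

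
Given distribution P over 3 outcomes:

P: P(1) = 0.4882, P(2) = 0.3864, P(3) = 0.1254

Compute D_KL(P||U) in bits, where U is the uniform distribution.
0.1742 bits

U(i) = 1/3 for all i

D_KL(P||U) = Σ P(x) log₂(P(x) / (1/3))
           = Σ P(x) log₂(P(x)) + log₂(3)
           = log₂(3) - H(P)

H(P) = -Σ P(x) log₂(P(x)):
  -P(1)·log₂(P(1)) = -(0.4882)·log₂(0.4882) = 0.50502
  -P(2)·log₂(P(2)) = -(0.3864)·log₂(0.3864) = 0.53008
  -P(3)·log₂(P(3)) = -(0.1254)·log₂(0.1254) = 0.37562
H(P) = 0.50502 + 0.53008 + 0.37562 = 1.41072 bits

log₂(3) = 1.58496 bits

D_KL(P||U) = 1.58496 - 1.41072 = 0.17424 ≈ 0.1742 bits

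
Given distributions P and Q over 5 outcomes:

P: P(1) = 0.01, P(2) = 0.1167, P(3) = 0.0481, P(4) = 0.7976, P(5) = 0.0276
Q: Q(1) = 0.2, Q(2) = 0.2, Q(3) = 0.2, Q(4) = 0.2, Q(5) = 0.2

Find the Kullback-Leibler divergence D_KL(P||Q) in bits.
1.2801 bits

D_KL(P||Q) = Σ P(x) log₂(P(x)/Q(x))

Computing term by term:
  P(1)·log₂(P(1)/Q(1)) = 0.01·log₂(0.01/0.2) = -0.04322
  P(2)·log₂(P(2)/Q(2)) = 0.1167·log₂(0.1167/0.2) = -0.09070
  P(3)·log₂(P(3)/Q(3)) = 0.0481·log₂(0.0481/0.2) = -0.09889
  P(4)·log₂(P(4)/Q(4)) = 0.7976·log₂(0.7976/0.2) = 1.59174
  P(5)·log₂(P(5)/Q(5)) = 0.0276·log₂(0.0276/0.2) = -0.07886

D_KL(P||Q) = -0.04322 - 0.09070 - 0.09889 + 1.59174 - 0.07886 = 1.28007 ≈ 1.2801 bits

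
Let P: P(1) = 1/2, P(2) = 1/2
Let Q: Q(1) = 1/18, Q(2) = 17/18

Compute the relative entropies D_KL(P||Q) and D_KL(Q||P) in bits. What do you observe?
D_KL(P||Q) = 1.1262 bits, D_KL(Q||P) = 0.6905 bits. The two directions give different values (D_KL(P||Q) exceeds D_KL(Q||P) by 0.4357 bits): KL divergence is asymmetric.

D_KL(P||Q) = Σ P(x) log₂(P(x)/Q(x))

Computing term by term:
  P(1)·log₂(P(1)/Q(1)) = (1/2)·log₂((1/2)/(1/18)) = 1.58496
  P(2)·log₂(P(2)/Q(2)) = (1/2)·log₂((1/2)/(17/18)) = -0.45877

D_KL(P||Q) = 1.58496 - 0.45877 = 1.12619 ≈ 1.1262 bits

D_KL(Q||P) = Σ Q(x) log₂(Q(x)/P(x))

Computing term by term:
  Q(1)·log₂(Q(1)/P(1)) = (1/18)·log₂((1/18)/(1/2)) = -0.17611
  Q(2)·log₂(Q(2)/P(2)) = (17/18)·log₂((17/18)/(1/2)) = 0.86656

D_KL(Q||P) = -0.17611 + 0.86656 = 0.69045 ≈ 0.6905 bits

These are NOT equal (difference: 0.4357 bits). KL divergence is asymmetric: D_KL(P||Q) ≠ D_KL(Q||P) in general.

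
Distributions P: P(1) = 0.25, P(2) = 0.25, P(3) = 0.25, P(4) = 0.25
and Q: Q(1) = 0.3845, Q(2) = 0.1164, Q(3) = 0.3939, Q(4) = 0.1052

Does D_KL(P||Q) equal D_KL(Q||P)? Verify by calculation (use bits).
D_KL(P||Q) = 0.2687 bits, D_KL(Q||P) = 0.2374 bits. No — D_KL(P||Q) ≠ D_KL(Q||P) for this pair.

D_KL(P||Q) = Σ P(x) log₂(P(x)/Q(x))

Computing term by term:
  P(1)·log₂(P(1)/Q(1)) = 0.25·log₂(0.25/0.3845) = -0.15526
  P(2)·log₂(P(2)/Q(2)) = 0.25·log₂(0.25/0.1164) = 0.27571
  P(3)·log₂(P(3)/Q(3)) = 0.25·log₂(0.25/0.3939) = -0.16398
  P(4)·log₂(P(4)/Q(4)) = 0.25·log₂(0.25/0.1052) = 0.31220

D_KL(P||Q) = -0.15526 + 0.27571 - 0.16398 + 0.31220 = 0.26867 ≈ 0.2687 bits

D_KL(Q||P) = Σ Q(x) log₂(Q(x)/P(x))

Computing term by term:
  Q(1)·log₂(Q(1)/P(1)) = 0.3845·log₂(0.3845/0.25) = 0.23880
  Q(2)·log₂(Q(2)/P(2)) = 0.1164·log₂(0.1164/0.25) = -0.12837
  Q(3)·log₂(Q(3)/P(3)) = 0.3939·log₂(0.3939/0.25) = 0.25836
  Q(4)·log₂(Q(4)/P(4)) = 0.1052·log₂(0.1052/0.25) = -0.13137

D_KL(Q||P) = 0.23880 - 0.12837 + 0.25836 - 0.13137 = 0.23742 ≈ 0.2374 bits

These are NOT equal (difference: 0.0313 bits). KL divergence is asymmetric: D_KL(P||Q) ≠ D_KL(Q||P) in general.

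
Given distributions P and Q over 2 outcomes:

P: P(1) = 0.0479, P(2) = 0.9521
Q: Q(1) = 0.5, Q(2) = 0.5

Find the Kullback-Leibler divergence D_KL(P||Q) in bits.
0.7226 bits

D_KL(P||Q) = Σ P(x) log₂(P(x)/Q(x))

Computing term by term:
  P(1)·log₂(P(1)/Q(1)) = 0.0479·log₂(0.0479/0.5) = -0.16209
  P(2)·log₂(P(2)/Q(2)) = 0.9521·log₂(0.9521/0.5) = 0.88468

D_KL(P||Q) = -0.16209 + 0.88468 = 0.72259 ≈ 0.7226 bits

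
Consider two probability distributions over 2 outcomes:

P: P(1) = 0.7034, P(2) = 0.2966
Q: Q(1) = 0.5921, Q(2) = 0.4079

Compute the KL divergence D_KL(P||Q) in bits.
0.0385 bits

D_KL(P||Q) = Σ P(x) log₂(P(x)/Q(x))

Computing term by term:
  P(1)·log₂(P(1)/Q(1)) = 0.7034·log₂(0.7034/0.5921) = 0.17480
  P(2)·log₂(P(2)/Q(2)) = 0.2966·log₂(0.2966/0.4079) = -0.13635

D_KL(P||Q) = 0.17480 - 0.13635 = 0.03845 ≈ 0.0385 bits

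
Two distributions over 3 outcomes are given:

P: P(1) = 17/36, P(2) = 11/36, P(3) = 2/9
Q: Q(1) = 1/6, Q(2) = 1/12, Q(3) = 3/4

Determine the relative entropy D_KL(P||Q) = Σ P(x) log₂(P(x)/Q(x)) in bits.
0.8923 bits

D_KL(P||Q) = Σ P(x) log₂(P(x)/Q(x))

Computing term by term:
  P(1)·log₂(P(1)/Q(1)) = (17/36)·log₂((17/36)/(1/6)) = 0.70951
  P(2)·log₂(P(2)/Q(2)) = (11/36)·log₂((11/36)/(1/12)) = 0.57275
  P(3)·log₂(P(3)/Q(3)) = (2/9)·log₂((2/9)/(3/4)) = -0.38998

D_KL(P||Q) = 0.70951 + 0.57275 - 0.38998 = 0.89228 ≈ 0.8923 bits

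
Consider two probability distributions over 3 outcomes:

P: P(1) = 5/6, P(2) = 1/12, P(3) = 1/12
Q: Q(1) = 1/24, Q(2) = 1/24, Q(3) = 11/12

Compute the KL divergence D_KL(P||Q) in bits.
3.3967 bits

D_KL(P||Q) = Σ P(x) log₂(P(x)/Q(x))

Computing term by term:
  P(1)·log₂(P(1)/Q(1)) = (5/6)·log₂((5/6)/(1/24)) = 3.60161
  P(2)·log₂(P(2)/Q(2)) = (1/12)·log₂((1/12)/(1/24)) = 0.08333
  P(3)·log₂(P(3)/Q(3)) = (1/12)·log₂((1/12)/(11/12)) = -0.28829

D_KL(P||Q) = 3.60161 + 0.08333 - 0.28829 = 3.39665 ≈ 3.3967 bits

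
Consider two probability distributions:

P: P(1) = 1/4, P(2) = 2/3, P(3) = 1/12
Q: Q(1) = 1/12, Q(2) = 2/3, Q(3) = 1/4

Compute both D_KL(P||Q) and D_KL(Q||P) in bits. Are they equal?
D_KL(P||Q) = 0.2642 bits, D_KL(Q||P) = 0.2642 bits. Yes, in this case they are equal (although KL divergence is not symmetric in general).

D_KL(P||Q) = Σ P(x) log₂(P(x)/Q(x))

Computing term by term:
  P(1)·log₂(P(1)/Q(1)) = (1/4)·log₂((1/4)/(1/12)) = 0.39624
  P(2)·log₂(P(2)/Q(2)) = (2/3)·log₂((2/3)/(2/3)) = 0.00000
  P(3)·log₂(P(3)/Q(3)) = (1/12)·log₂((1/12)/(1/4)) = -0.13208

D_KL(P||Q) = 0.39624 + 0.00000 - 0.13208 = 0.26416 ≈ 0.2642 bits

D_KL(Q||P) = Σ Q(x) log₂(Q(x)/P(x))

Computing term by term:
  Q(1)·log₂(Q(1)/P(1)) = (1/12)·log₂((1/12)/(1/4)) = -0.13208
  Q(2)·log₂(Q(2)/P(2)) = (2/3)·log₂((2/3)/(2/3)) = 0.00000
  Q(3)·log₂(Q(3)/P(3)) = (1/4)·log₂((1/4)/(1/12)) = 0.39624

D_KL(Q||P) = -0.13208 + 0.00000 + 0.39624 = 0.26416 ≈ 0.2642 bits

These ARE equal here. Q is P with outcomes relabeled (Q(1) = P(3), Q(3) = P(1)) by a relabeling that is its own inverse, so the two sums contain exactly the same terms in a different order. This is a special case — KL divergence is not symmetric in general: D_KL(P||Q) ≠ D_KL(Q||P) for most P, Q.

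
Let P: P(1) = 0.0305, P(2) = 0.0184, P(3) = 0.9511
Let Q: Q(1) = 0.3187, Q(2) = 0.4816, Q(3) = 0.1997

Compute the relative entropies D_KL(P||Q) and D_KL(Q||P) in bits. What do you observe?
D_KL(P||Q) = 1.9517 bits, D_KL(Q||P) = 2.8976 bits. The two directions give different values (D_KL(Q||P) exceeds D_KL(P||Q) by 0.9459 bits): KL divergence is asymmetric.

D_KL(P||Q) = Σ P(x) log₂(P(x)/Q(x))

Computing term by term:
  P(1)·log₂(P(1)/Q(1)) = 0.0305·log₂(0.0305/0.3187) = -0.10325
  P(2)·log₂(P(2)/Q(2)) = 0.0184·log₂(0.0184/0.4816) = -0.08667
  P(3)·log₂(P(3)/Q(3)) = 0.9511·log₂(0.9511/0.1997) = 2.14165

D_KL(P||Q) = -0.10325 - 0.08667 + 2.14165 = 1.95173 ≈ 1.9517 bits

D_KL(Q||P) = Σ Q(x) log₂(Q(x)/P(x))

Computing term by term:
  Q(1)·log₂(Q(1)/P(1)) = 0.3187·log₂(0.3187/0.0305) = 1.07890
  Q(2)·log₂(Q(2)/P(2)) = 0.4816·log₂(0.4816/0.0184) = 2.26836
  Q(3)·log₂(Q(3)/P(3)) = 0.1997·log₂(0.1997/0.9511) = -0.44968

D_KL(Q||P) = 1.07890 + 2.26836 - 0.44968 = 2.89758 ≈ 2.8976 bits

These are NOT equal (difference: 0.9459 bits). KL divergence is asymmetric: D_KL(P||Q) ≠ D_KL(Q||P) in general.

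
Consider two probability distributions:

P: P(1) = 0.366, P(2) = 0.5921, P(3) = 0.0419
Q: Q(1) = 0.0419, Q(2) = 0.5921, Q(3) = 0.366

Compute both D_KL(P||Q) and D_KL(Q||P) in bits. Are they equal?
D_KL(P||Q) = 1.0134 bits, D_KL(Q||P) = 1.0134 bits. Yes, in this case they are equal (although KL divergence is not symmetric in general).

D_KL(P||Q) = Σ P(x) log₂(P(x)/Q(x))

Computing term by term:
  P(1)·log₂(P(1)/Q(1)) = 0.366·log₂(0.366/0.0419) = 1.14442
  P(2)·log₂(P(2)/Q(2)) = 0.5921·log₂(0.5921/0.5921) = 0.00000
  P(3)·log₂(P(3)/Q(3)) = 0.0419·log₂(0.0419/0.366) = -0.13101

D_KL(P||Q) = 1.14442 + 0.00000 - 0.13101 = 1.01341 ≈ 1.0134 bits

D_KL(Q||P) = Σ Q(x) log₂(Q(x)/P(x))

Computing term by term:
  Q(1)·log₂(Q(1)/P(1)) = 0.0419·log₂(0.0419/0.366) = -0.13101
  Q(2)·log₂(Q(2)/P(2)) = 0.5921·log₂(0.5921/0.5921) = 0.00000
  Q(3)·log₂(Q(3)/P(3)) = 0.366·log₂(0.366/0.0419) = 1.14442

D_KL(Q||P) = -0.13101 + 0.00000 + 1.14442 = 1.01341 ≈ 1.0134 bits

These ARE equal here. Q is P with outcomes relabeled (Q(1) = P(3), Q(3) = P(1)) by a relabeling that is its own inverse, so the two sums contain exactly the same terms in a different order. This is a special case — KL divergence is not symmetric in general: D_KL(P||Q) ≠ D_KL(Q||P) for most P, Q.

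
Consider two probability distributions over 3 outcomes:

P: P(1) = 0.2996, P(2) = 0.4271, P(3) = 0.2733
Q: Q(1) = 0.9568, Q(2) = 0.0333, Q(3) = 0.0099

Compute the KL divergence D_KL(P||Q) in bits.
2.3785 bits

D_KL(P||Q) = Σ P(x) log₂(P(x)/Q(x))

Computing term by term:
  P(1)·log₂(P(1)/Q(1)) = 0.2996·log₂(0.2996/0.9568) = -0.50188
  P(2)·log₂(P(2)/Q(2)) = 0.4271·log₂(0.4271/0.0333) = 1.57215
  P(3)·log₂(P(3)/Q(3)) = 0.2733·log₂(0.2733/0.0099) = 1.30826

D_KL(P||Q) = -0.50188 + 1.57215 + 1.30826 = 2.37853 ≈ 2.3785 bits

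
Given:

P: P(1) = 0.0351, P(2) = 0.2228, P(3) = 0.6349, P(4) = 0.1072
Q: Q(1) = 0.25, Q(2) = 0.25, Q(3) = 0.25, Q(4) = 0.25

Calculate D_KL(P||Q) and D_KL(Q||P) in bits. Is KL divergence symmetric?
D_KL(P||Q) = 0.5863 bits, D_KL(Q||P) = 0.7189 bits. No, KL divergence is not symmetric.

D_KL(P||Q) = Σ P(x) log₂(P(x)/Q(x))

Computing term by term:
  P(1)·log₂(P(1)/Q(1)) = 0.0351·log₂(0.0351/0.25) = -0.09942
  P(2)·log₂(P(2)/Q(2)) = 0.2228·log₂(0.2228/0.25) = -0.03702
  P(3)·log₂(P(3)/Q(3)) = 0.6349·log₂(0.6349/0.25) = 0.85369
  P(4)·log₂(P(4)/Q(4)) = 0.1072·log₂(0.1072/0.25) = -0.13096

D_KL(P||Q) = -0.09942 - 0.03702 + 0.85369 - 0.13096 = 0.58629 ≈ 0.5863 bits

D_KL(Q||P) = Σ Q(x) log₂(Q(x)/P(x))

Computing term by term:
  Q(1)·log₂(Q(1)/P(1)) = 0.25·log₂(0.25/0.0351) = 0.70810
  Q(2)·log₂(Q(2)/P(2)) = 0.25·log₂(0.25/0.2228) = 0.04154
  Q(3)·log₂(Q(3)/P(3)) = 0.25·log₂(0.25/0.6349) = -0.33615
  Q(4)·log₂(Q(4)/P(4)) = 0.25·log₂(0.25/0.1072) = 0.30541

D_KL(Q||P) = 0.70810 + 0.04154 - 0.33615 + 0.30541 = 0.71890 ≈ 0.7189 bits

These are NOT equal (difference: 0.1326 bits). KL divergence is asymmetric: D_KL(P||Q) ≠ D_KL(Q||P) in general.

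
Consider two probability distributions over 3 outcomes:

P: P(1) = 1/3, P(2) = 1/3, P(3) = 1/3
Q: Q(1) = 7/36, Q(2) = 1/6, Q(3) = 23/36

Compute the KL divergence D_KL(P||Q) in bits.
0.2797 bits

D_KL(P||Q) = Σ P(x) log₂(P(x)/Q(x))

Computing term by term:
  P(1)·log₂(P(1)/Q(1)) = (1/3)·log₂((1/3)/(7/36)) = 0.25920
  P(2)·log₂(P(2)/Q(2)) = (1/3)·log₂((1/3)/(1/6)) = 0.33333
  P(3)·log₂(P(3)/Q(3)) = (1/3)·log₂((1/3)/(23/36)) = -0.31287

D_KL(P||Q) = 0.25920 + 0.33333 - 0.31287 = 0.27966 ≈ 0.2797 bits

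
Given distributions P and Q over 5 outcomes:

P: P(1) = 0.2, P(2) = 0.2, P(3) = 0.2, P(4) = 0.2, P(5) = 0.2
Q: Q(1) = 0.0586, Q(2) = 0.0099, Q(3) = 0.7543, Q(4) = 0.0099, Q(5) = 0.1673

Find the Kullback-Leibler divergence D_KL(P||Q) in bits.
1.7573 bits

D_KL(P||Q) = Σ P(x) log₂(P(x)/Q(x))

Computing term by term:
  P(1)·log₂(P(1)/Q(1)) = 0.2·log₂(0.2/0.0586) = 0.35421
  P(2)·log₂(P(2)/Q(2)) = 0.2·log₂(0.2/0.0099) = 0.86729
  P(3)·log₂(P(3)/Q(3)) = 0.2·log₂(0.2/0.7543) = -0.38303
  P(4)·log₂(P(4)/Q(4)) = 0.2·log₂(0.2/0.0099) = 0.86729
  P(5)·log₂(P(5)/Q(5)) = 0.2·log₂(0.2/0.1673) = 0.05151

D_KL(P||Q) = 0.35421 + 0.86729 - 0.38303 + 0.86729 + 0.05151 = 1.75727 ≈ 1.7573 bits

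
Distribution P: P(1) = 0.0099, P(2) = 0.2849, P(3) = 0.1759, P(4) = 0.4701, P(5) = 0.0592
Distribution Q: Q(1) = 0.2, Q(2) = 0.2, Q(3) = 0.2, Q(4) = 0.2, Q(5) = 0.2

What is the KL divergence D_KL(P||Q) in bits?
0.5456 bits

D_KL(P||Q) = Σ P(x) log₂(P(x)/Q(x))

Computing term by term:
  P(1)·log₂(P(1)/Q(1)) = 0.0099·log₂(0.0099/0.2) = -0.04293
  P(2)·log₂(P(2)/Q(2)) = 0.2849·log₂(0.2849/0.2) = 0.14543
  P(3)·log₂(P(3)/Q(3)) = 0.1759·log₂(0.1759/0.2) = -0.03258
  P(4)·log₂(P(4)/Q(4)) = 0.4701·log₂(0.4701/0.2) = 0.57962
  P(5)·log₂(P(5)/Q(5)) = 0.0592·log₂(0.0592/0.2) = -0.10397

D_KL(P||Q) = -0.04293 + 0.14543 - 0.03258 + 0.57962 - 0.10397 = 0.54557 ≈ 0.5456 bits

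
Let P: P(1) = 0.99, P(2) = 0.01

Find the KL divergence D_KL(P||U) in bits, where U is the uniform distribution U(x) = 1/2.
0.9192 bits

U(i) = 1/2 for all i

D_KL(P||U) = Σ P(x) log₂(P(x) / (1/2))
           = Σ P(x) log₂(P(x)) + log₂(2)
           = log₂(2) - H(P)

H(P) = -Σ P(x) log₂(P(x)):
  -P(1)·log₂(P(1)) = -(0.99)·log₂(0.99) = 0.01435
  -P(2)·log₂(P(2)) = -(0.01)·log₂(0.01) = 0.06644
H(P) = 0.01435 + 0.06644 = 0.08079 bits

log₂(2) = 1.00000 bits

D_KL(P||U) = 1.00000 - 0.08079 = 0.91921 ≈ 0.9192 bits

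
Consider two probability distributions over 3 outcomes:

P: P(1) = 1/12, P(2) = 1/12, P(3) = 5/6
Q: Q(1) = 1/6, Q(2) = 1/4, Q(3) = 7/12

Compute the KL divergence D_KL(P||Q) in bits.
0.2134 bits

D_KL(P||Q) = Σ P(x) log₂(P(x)/Q(x))

Computing term by term:
  P(1)·log₂(P(1)/Q(1)) = (1/12)·log₂((1/12)/(1/6)) = -0.08333
  P(2)·log₂(P(2)/Q(2)) = (1/12)·log₂((1/12)/(1/4)) = -0.13208
  P(3)·log₂(P(3)/Q(3)) = (5/6)·log₂((5/6)/(7/12)) = 0.42881

D_KL(P||Q) = -0.08333 - 0.13208 + 0.42881 = 0.21340 ≈ 0.2134 bits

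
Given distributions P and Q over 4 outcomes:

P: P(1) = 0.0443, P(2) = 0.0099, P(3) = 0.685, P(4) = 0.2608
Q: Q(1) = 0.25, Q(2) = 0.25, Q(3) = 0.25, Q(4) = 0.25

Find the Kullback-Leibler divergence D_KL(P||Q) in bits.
0.8553 bits

D_KL(P||Q) = Σ P(x) log₂(P(x)/Q(x))

Computing term by term:
  P(1)·log₂(P(1)/Q(1)) = 0.0443·log₂(0.0443/0.25) = -0.11060
  P(2)·log₂(P(2)/Q(2)) = 0.0099·log₂(0.0099/0.25) = -0.04612
  P(3)·log₂(P(3)/Q(3)) = 0.685·log₂(0.685/0.25) = 0.99611
  P(4)·log₂(P(4)/Q(4)) = 0.2608·log₂(0.2608/0.25) = 0.01591

D_KL(P||Q) = -0.11060 - 0.04612 + 0.99611 + 0.01591 = 0.85530 ≈ 0.8553 bits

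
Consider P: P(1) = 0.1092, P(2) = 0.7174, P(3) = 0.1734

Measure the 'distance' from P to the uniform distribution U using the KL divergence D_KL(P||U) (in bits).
0.4540 bits

U(i) = 1/3 for all i

D_KL(P||U) = Σ P(x) log₂(P(x) / (1/3))
           = Σ P(x) log₂(P(x)) + log₂(3)
           = log₂(3) - H(P)

H(P) = -Σ P(x) log₂(P(x)):
  -P(1)·log₂(P(1)) = -(0.1092)·log₂(0.1092) = 0.34889
  -P(2)·log₂(P(2)) = -(0.7174)·log₂(0.7174) = 0.34374
  -P(3)·log₂(P(3)) = -(0.1734)·log₂(0.1734) = 0.43832
H(P) = 0.34889 + 0.34374 + 0.43832 = 1.13095 bits

log₂(3) = 1.58496 bits

D_KL(P||U) = 1.58496 - 1.13095 = 0.45401 ≈ 0.4540 bits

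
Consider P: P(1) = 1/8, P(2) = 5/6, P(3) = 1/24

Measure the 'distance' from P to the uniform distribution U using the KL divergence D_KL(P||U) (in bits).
0.7997 bits

U(i) = 1/3 for all i

D_KL(P||U) = Σ P(x) log₂(P(x) / (1/3))
           = Σ P(x) log₂(P(x)) + log₂(3)
           = log₂(3) - H(P)

H(P) = -Σ P(x) log₂(P(x)):
  -P(1)·log₂(P(1)) = -(1/8)·log₂(1/8) = 0.37500
  -P(2)·log₂(P(2)) = -(5/6)·log₂(5/6) = 0.21920
  -P(3)·log₂(P(3)) = -(1/24)·log₂(1/24) = 0.19104
H(P) = 0.37500 + 0.21920 + 0.19104 = 0.78524 bits

log₂(3) = 1.58496 bits

D_KL(P||U) = 1.58496 - 0.78524 = 0.79972 ≈ 0.7997 bits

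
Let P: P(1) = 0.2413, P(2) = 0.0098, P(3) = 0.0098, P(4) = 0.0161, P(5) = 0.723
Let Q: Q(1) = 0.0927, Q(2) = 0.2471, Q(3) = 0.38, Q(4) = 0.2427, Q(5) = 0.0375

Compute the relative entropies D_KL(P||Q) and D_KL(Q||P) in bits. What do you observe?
D_KL(P||Q) = 3.2592 bits, D_KL(Q||P) = 3.8177 bits. The two directions give different values (D_KL(Q||P) exceeds D_KL(P||Q) by 0.5585 bits): KL divergence is asymmetric.

D_KL(P||Q) = Σ P(x) log₂(P(x)/Q(x))

Computing term by term:
  P(1)·log₂(P(1)/Q(1)) = 0.2413·log₂(0.2413/0.0927) = 0.33304
  P(2)·log₂(P(2)/Q(2)) = 0.0098·log₂(0.0098/0.2471) = -0.04563
  P(3)·log₂(P(3)/Q(3)) = 0.0098·log₂(0.0098/0.38) = -0.05172
  P(4)·log₂(P(4)/Q(4)) = 0.0161·log₂(0.0161/0.2427) = -0.06302
  P(5)·log₂(P(5)/Q(5)) = 0.723·log₂(0.723/0.0375) = 3.08651

D_KL(P||Q) = 0.33304 - 0.04563 - 0.05172 - 0.06302 + 3.08651 = 3.25918 ≈ 3.2592 bits

D_KL(Q||P) = Σ Q(x) log₂(Q(x)/P(x))

Computing term by term:
  Q(1)·log₂(Q(1)/P(1)) = 0.0927·log₂(0.0927/0.2413) = -0.12794
  Q(2)·log₂(Q(2)/P(2)) = 0.2471·log₂(0.2471/0.0098) = 1.15054
  Q(3)·log₂(Q(3)/P(3)) = 0.38·log₂(0.38/0.0098) = 2.00529
  Q(4)·log₂(Q(4)/P(4)) = 0.2427·log₂(0.2427/0.0161) = 0.94994
  Q(5)·log₂(Q(5)/P(5)) = 0.0375·log₂(0.0375/0.723) = -0.16009

D_KL(Q||P) = -0.12794 + 1.15054 + 2.00529 + 0.94994 - 0.16009 = 3.81774 ≈ 3.8177 bits

These are NOT equal (difference: 0.5585 bits). KL divergence is asymmetric: D_KL(P||Q) ≠ D_KL(Q||P) in general.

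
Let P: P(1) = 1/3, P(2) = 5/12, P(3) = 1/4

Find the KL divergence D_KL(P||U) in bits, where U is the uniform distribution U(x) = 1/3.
0.0304 bits

U(i) = 1/3 for all i

D_KL(P||U) = Σ P(x) log₂(P(x) / (1/3))
           = Σ P(x) log₂(P(x)) + log₂(3)
           = log₂(3) - H(P)

H(P) = -Σ P(x) log₂(P(x)):
  -P(1)·log₂(P(1)) = -(1/3)·log₂(1/3) = 0.52832
  -P(2)·log₂(P(2)) = -(5/12)·log₂(5/12) = 0.52626
  -P(3)·log₂(P(3)) = -(1/4)·log₂(1/4) = 0.50000
H(P) = 0.52832 + 0.52626 + 0.50000 = 1.55458 bits

log₂(3) = 1.58496 bits

D_KL(P||U) = 1.58496 - 1.55458 = 0.03038 ≈ 0.0304 bits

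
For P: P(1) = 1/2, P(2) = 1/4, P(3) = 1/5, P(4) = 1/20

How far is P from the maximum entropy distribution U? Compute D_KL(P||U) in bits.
0.3195 bits

U(i) = 1/4 for all i

D_KL(P||U) = Σ P(x) log₂(P(x) / (1/4))
           = Σ P(x) log₂(P(x)) + log₂(4)
           = log₂(4) - H(P)

H(P) = -Σ P(x) log₂(P(x)):
  -P(1)·log₂(P(1)) = -(1/2)·log₂(1/2) = 0.50000
  -P(2)·log₂(P(2)) = -(1/4)·log₂(1/4) = 0.50000
  -P(3)·log₂(P(3)) = -(1/5)·log₂(1/5) = 0.46439
  -P(4)·log₂(P(4)) = -(1/20)·log₂(1/20) = 0.21610
H(P) = 0.50000 + 0.50000 + 0.46439 + 0.21610 = 1.68049 bits

log₂(4) = 2.00000 bits

D_KL(P||U) = 2.00000 - 1.68049 = 0.31951 ≈ 0.3195 bits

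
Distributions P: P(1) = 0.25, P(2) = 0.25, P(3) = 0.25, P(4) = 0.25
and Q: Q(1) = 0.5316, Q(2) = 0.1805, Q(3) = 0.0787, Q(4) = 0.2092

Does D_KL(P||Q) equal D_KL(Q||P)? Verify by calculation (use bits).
D_KL(P||Q) = 0.3265 bits, D_KL(Q||P) = 0.3088 bits. No — D_KL(P||Q) ≠ D_KL(Q||P) for this pair.

D_KL(P||Q) = Σ P(x) log₂(P(x)/Q(x))

Computing term by term:
  P(1)·log₂(P(1)/Q(1)) = 0.25·log₂(0.25/0.5316) = -0.27210
  P(2)·log₂(P(2)/Q(2)) = 0.25·log₂(0.25/0.1805) = 0.11748
  P(3)·log₂(P(3)/Q(3)) = 0.25·log₂(0.25/0.0787) = 0.41687
  P(4)·log₂(P(4)/Q(4)) = 0.25·log₂(0.25/0.2092) = 0.06426

D_KL(P||Q) = -0.27210 + 0.11748 + 0.41687 + 0.06426 = 0.32651 ≈ 0.3265 bits

D_KL(Q||P) = Σ Q(x) log₂(Q(x)/P(x))

Computing term by term:
  Q(1)·log₂(Q(1)/P(1)) = 0.5316·log₂(0.5316/0.25) = 0.57860
  Q(2)·log₂(Q(2)/P(2)) = 0.1805·log₂(0.1805/0.25) = -0.08482
  Q(3)·log₂(Q(3)/P(3)) = 0.0787·log₂(0.0787/0.25) = -0.13123
  Q(4)·log₂(Q(4)/P(4)) = 0.2092·log₂(0.2092/0.25) = -0.05377

D_KL(Q||P) = 0.57860 - 0.08482 - 0.13123 - 0.05377 = 0.30878 ≈ 0.3088 bits

These are NOT equal (difference: 0.0177 bits). KL divergence is asymmetric: D_KL(P||Q) ≠ D_KL(Q||P) in general.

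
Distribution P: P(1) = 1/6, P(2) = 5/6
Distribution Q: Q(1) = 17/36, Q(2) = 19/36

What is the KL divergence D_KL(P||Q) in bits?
0.2987 bits

D_KL(P||Q) = Σ P(x) log₂(P(x)/Q(x))

Computing term by term:
  P(1)·log₂(P(1)/Q(1)) = (1/6)·log₂((1/6)/(17/36)) = -0.25042
  P(2)·log₂(P(2)/Q(2)) = (5/6)·log₂((5/6)/(19/36)) = 0.54914

D_KL(P||Q) = -0.25042 + 0.54914 = 0.29872 ≈ 0.2987 bits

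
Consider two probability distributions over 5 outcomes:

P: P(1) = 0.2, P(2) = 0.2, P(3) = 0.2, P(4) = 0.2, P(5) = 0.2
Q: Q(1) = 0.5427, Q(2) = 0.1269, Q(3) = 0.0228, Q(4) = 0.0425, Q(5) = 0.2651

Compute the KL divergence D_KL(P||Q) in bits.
0.8354 bits

D_KL(P||Q) = Σ P(x) log₂(P(x)/Q(x))

Computing term by term:
  P(1)·log₂(P(1)/Q(1)) = 0.2·log₂(0.2/0.5427) = -0.28803
  P(2)·log₂(P(2)/Q(2)) = 0.2·log₂(0.2/0.1269) = 0.13126
  P(3)·log₂(P(3)/Q(3)) = 0.2·log₂(0.2/0.0228) = 0.62658
  P(4)·log₂(P(4)/Q(4)) = 0.2·log₂(0.2/0.0425) = 0.44689
  P(5)·log₂(P(5)/Q(5)) = 0.2·log₂(0.2/0.2651) = -0.08131

D_KL(P||Q) = -0.28803 + 0.13126 + 0.62658 + 0.44689 - 0.08131 = 0.83539 ≈ 0.8354 bits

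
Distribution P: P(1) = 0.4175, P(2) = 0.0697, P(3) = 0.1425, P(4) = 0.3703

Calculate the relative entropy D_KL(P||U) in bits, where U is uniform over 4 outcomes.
0.2748 bits

U(i) = 1/4 for all i

D_KL(P||U) = Σ P(x) log₂(P(x) / (1/4))
           = Σ P(x) log₂(P(x)) + log₂(4)
           = log₂(4) - H(P)

H(P) = -Σ P(x) log₂(P(x)):
  -P(1)·log₂(P(1)) = -(0.4175)·log₂(0.4175) = 0.52611
  -P(2)·log₂(P(2)) = -(0.0697)·log₂(0.0697) = 0.26784
  -P(3)·log₂(P(3)) = -(0.1425)·log₂(0.1425) = 0.40056
  -P(4)·log₂(P(4)) = -(0.3703)·log₂(0.3703) = 0.53073
H(P) = 0.52611 + 0.26784 + 0.40056 + 0.53073 = 1.72524 bits

log₂(4) = 2.00000 bits

D_KL(P||U) = 2.00000 - 1.72524 = 0.27476 ≈ 0.2748 bits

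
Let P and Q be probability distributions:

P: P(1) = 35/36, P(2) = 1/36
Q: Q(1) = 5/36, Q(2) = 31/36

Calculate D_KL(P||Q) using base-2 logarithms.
2.5918 bits

D_KL(P||Q) = Σ P(x) log₂(P(x)/Q(x))

Computing term by term:
  P(1)·log₂(P(1)/Q(1)) = (35/36)·log₂((35/36)/(5/36)) = 2.72937
  P(2)·log₂(P(2)/Q(2)) = (1/36)·log₂((1/36)/(31/36)) = -0.13762

D_KL(P||Q) = 2.72937 - 0.13762 = 2.59175 ≈ 2.5918 bits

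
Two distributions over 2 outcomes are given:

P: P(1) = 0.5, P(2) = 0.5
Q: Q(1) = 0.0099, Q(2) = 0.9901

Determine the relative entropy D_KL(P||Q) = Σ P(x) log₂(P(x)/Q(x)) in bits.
2.3364 bits

D_KL(P||Q) = Σ P(x) log₂(P(x)/Q(x))

Computing term by term:
  P(1)·log₂(P(1)/Q(1)) = 0.5·log₂(0.5/0.0099) = 2.82918
  P(2)·log₂(P(2)/Q(2)) = 0.5·log₂(0.5/0.9901) = -0.49282

D_KL(P||Q) = 2.82918 - 0.49282 = 2.33636 ≈ 2.3364 bits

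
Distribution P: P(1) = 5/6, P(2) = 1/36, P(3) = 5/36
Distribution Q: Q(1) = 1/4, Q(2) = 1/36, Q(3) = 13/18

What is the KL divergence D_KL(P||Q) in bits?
1.1171 bits

D_KL(P||Q) = Σ P(x) log₂(P(x)/Q(x))

Computing term by term:
  P(1)·log₂(P(1)/Q(1)) = (5/6)·log₂((5/6)/(1/4)) = 1.44747
  P(2)·log₂(P(2)/Q(2)) = (1/36)·log₂((1/36)/(1/36)) = 0.00000
  P(3)·log₂(P(3)/Q(3)) = (5/36)·log₂((5/36)/(13/18)) = -0.33035

D_KL(P||Q) = 1.44747 + 0.00000 - 0.33035 = 1.11712 ≈ 1.1171 bits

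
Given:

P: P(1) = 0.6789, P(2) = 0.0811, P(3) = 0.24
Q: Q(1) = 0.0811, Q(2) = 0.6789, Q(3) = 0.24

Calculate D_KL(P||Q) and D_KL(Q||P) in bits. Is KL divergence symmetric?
D_KL(P||Q) = 1.8325 bits, D_KL(Q||P) = 1.8325 bits. The two values coincide for this particular pair, but no — KL divergence is not symmetric in general.

D_KL(P||Q) = Σ P(x) log₂(P(x)/Q(x))

Computing term by term:
  P(1)·log₂(P(1)/Q(1)) = 0.6789·log₂(0.6789/0.0811) = 2.08112
  P(2)·log₂(P(2)/Q(2)) = 0.0811·log₂(0.0811/0.6789) = -0.24861
  P(3)·log₂(P(3)/Q(3)) = 0.24·log₂(0.24/0.24) = 0.00000

D_KL(P||Q) = 2.08112 - 0.24861 + 0.00000 = 1.83251 ≈ 1.8325 bits

D_KL(Q||P) = Σ Q(x) log₂(Q(x)/P(x))

Computing term by term:
  Q(1)·log₂(Q(1)/P(1)) = 0.0811·log₂(0.0811/0.6789) = -0.24861
  Q(2)·log₂(Q(2)/P(2)) = 0.6789·log₂(0.6789/0.0811) = 2.08112
  Q(3)·log₂(Q(3)/P(3)) = 0.24·log₂(0.24/0.24) = 0.00000

D_KL(Q||P) = -0.24861 + 2.08112 + 0.00000 = 1.83251 ≈ 1.8325 bits

These ARE equal here. Q is P with outcomes relabeled (Q(1) = P(2), Q(2) = P(1)) by a relabeling that is its own inverse, so the two sums contain exactly the same terms in a different order. This is a special case — KL divergence is not symmetric in general: D_KL(P||Q) ≠ D_KL(Q||P) for most P, Q.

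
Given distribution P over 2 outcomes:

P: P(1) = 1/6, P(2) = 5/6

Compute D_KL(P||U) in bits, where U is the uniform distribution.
0.3500 bits

U(i) = 1/2 for all i

D_KL(P||U) = Σ P(x) log₂(P(x) / (1/2))
           = Σ P(x) log₂(P(x)) + log₂(2)
           = log₂(2) - H(P)

H(P) = -Σ P(x) log₂(P(x)):
  -P(1)·log₂(P(1)) = -(1/6)·log₂(1/6) = 0.43083
  -P(2)·log₂(P(2)) = -(5/6)·log₂(5/6) = 0.21920
H(P) = 0.43083 + 0.21920 = 0.65003 bits

log₂(2) = 1.00000 bits

D_KL(P||U) = 1.00000 - 0.65003 = 0.34997 ≈ 0.3500 bits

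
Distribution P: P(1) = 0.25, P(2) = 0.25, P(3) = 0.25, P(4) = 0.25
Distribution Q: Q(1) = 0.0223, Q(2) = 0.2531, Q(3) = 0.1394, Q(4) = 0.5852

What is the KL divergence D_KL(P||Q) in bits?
0.7712 bits

D_KL(P||Q) = Σ P(x) log₂(P(x)/Q(x))

Computing term by term:
  P(1)·log₂(P(1)/Q(1)) = 0.25·log₂(0.25/0.0223) = 0.87170
  P(2)·log₂(P(2)/Q(2)) = 0.25·log₂(0.25/0.2531) = -0.00444
  P(3)·log₂(P(3)/Q(3)) = 0.25·log₂(0.25/0.1394) = 0.21067
  P(4)·log₂(P(4)/Q(4)) = 0.25·log₂(0.25/0.5852) = -0.30675

D_KL(P||Q) = 0.87170 - 0.00444 + 0.21067 - 0.30675 = 0.77118 ≈ 0.7712 bits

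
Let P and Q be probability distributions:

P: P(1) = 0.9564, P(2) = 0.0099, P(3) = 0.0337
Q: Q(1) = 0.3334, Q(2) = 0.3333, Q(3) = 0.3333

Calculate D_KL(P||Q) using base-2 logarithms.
1.2924 bits

D_KL(P||Q) = Σ P(x) log₂(P(x)/Q(x))

Computing term by term:
  P(1)·log₂(P(1)/Q(1)) = 0.9564·log₂(0.9564/0.3334) = 1.45407
  P(2)·log₂(P(2)/Q(2)) = 0.0099·log₂(0.0099/0.3333) = -0.05023
  P(3)·log₂(P(3)/Q(3)) = 0.0337·log₂(0.0337/0.3333) = -0.11141

D_KL(P||Q) = 1.45407 - 0.05023 - 0.11141 = 1.29243 ≈ 1.2924 bits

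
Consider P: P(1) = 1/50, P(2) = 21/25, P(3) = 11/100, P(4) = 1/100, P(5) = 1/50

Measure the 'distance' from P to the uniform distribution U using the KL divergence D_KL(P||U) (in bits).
1.4682 bits

U(i) = 1/5 for all i

D_KL(P||U) = Σ P(x) log₂(P(x) / (1/5))
           = Σ P(x) log₂(P(x)) + log₂(5)
           = log₂(5) - H(P)

H(P) = -Σ P(x) log₂(P(x)):
  -P(1)·log₂(P(1)) = -(1/50)·log₂(1/50) = 0.11288
  -P(2)·log₂(P(2)) = -(21/25)·log₂(21/25) = 0.21129
  -P(3)·log₂(P(3)) = -(11/100)·log₂(11/100) = 0.35029
  -P(4)·log₂(P(4)) = -(1/100)·log₂(1/100) = 0.06644
  -P(5)·log₂(P(5)) = -(1/50)·log₂(1/50) = 0.11288
H(P) = 0.11288 + 0.21129 + 0.35029 + 0.06644 + 0.11288 = 0.85378 bits

log₂(5) = 2.32193 bits

D_KL(P||U) = 2.32193 - 0.85378 = 1.46815 ≈ 1.4682 bits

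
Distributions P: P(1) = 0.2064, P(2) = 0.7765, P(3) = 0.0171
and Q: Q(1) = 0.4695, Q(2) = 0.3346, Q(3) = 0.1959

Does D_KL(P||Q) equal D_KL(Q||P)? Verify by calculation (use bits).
D_KL(P||Q) = 0.6382 bits, D_KL(Q||P) = 0.8395 bits. No — D_KL(P||Q) ≠ D_KL(Q||P) for this pair.

D_KL(P||Q) = Σ P(x) log₂(P(x)/Q(x))

Computing term by term:
  P(1)·log₂(P(1)/Q(1)) = 0.2064·log₂(0.2064/0.4695) = -0.24472
  P(2)·log₂(P(2)/Q(2)) = 0.7765·log₂(0.7765/0.3346) = 0.94310
  P(3)·log₂(P(3)/Q(3)) = 0.0171·log₂(0.0171/0.1959) = -0.06016

D_KL(P||Q) = -0.24472 + 0.94310 - 0.06016 = 0.63822 ≈ 0.6382 bits

D_KL(Q||P) = Σ Q(x) log₂(Q(x)/P(x))

Computing term by term:
  Q(1)·log₂(Q(1)/P(1)) = 0.4695·log₂(0.4695/0.2064) = 0.55668
  Q(2)·log₂(Q(2)/P(2)) = 0.3346·log₂(0.3346/0.7765) = -0.40639
  Q(3)·log₂(Q(3)/P(3)) = 0.1959·log₂(0.1959/0.0171) = 0.68919

D_KL(Q||P) = 0.55668 - 0.40639 + 0.68919 = 0.83948 ≈ 0.8395 bits

These are NOT equal (difference: 0.2013 bits). KL divergence is asymmetric: D_KL(P||Q) ≠ D_KL(Q||P) in general.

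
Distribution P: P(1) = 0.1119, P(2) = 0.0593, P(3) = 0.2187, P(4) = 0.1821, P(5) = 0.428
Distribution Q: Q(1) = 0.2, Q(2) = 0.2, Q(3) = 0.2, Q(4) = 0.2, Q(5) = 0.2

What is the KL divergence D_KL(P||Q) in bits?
0.2756 bits

D_KL(P||Q) = Σ P(x) log₂(P(x)/Q(x))

Computing term by term:
  P(1)·log₂(P(1)/Q(1)) = 0.1119·log₂(0.1119/0.2) = -0.09375
  P(2)·log₂(P(2)/Q(2)) = 0.0593·log₂(0.0593/0.2) = -0.10401
  P(3)·log₂(P(3)/Q(3)) = 0.2187·log₂(0.2187/0.2) = 0.02820
  P(4)·log₂(P(4)/Q(4)) = 0.1821·log₂(0.1821/0.2) = -0.02463
  P(5)·log₂(P(5)/Q(5)) = 0.428·log₂(0.428/0.2) = 0.46978

D_KL(P||Q) = -0.09375 - 0.10401 + 0.02820 - 0.02463 + 0.46978 = 0.27559 ≈ 0.2756 bits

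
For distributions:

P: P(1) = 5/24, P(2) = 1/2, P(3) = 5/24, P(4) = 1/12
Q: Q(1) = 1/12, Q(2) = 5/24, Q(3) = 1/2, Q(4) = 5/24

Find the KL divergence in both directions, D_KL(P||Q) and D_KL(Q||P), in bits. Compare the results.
D_KL(P||Q) = 0.5336 bits, D_KL(Q||P) = 0.5336 bits. The two directions give exactly the same value for this pair.

D_KL(P||Q) = Σ P(x) log₂(P(x)/Q(x))

Computing term by term:
  P(1)·log₂(P(1)/Q(1)) = (5/24)·log₂((5/24)/(1/12)) = 0.27540
  P(2)·log₂(P(2)/Q(2)) = (1/2)·log₂((1/2)/(5/24)) = 0.63152
  P(3)·log₂(P(3)/Q(3)) = (5/24)·log₂((5/24)/(1/2)) = -0.26313
  P(4)·log₂(P(4)/Q(4)) = (1/12)·log₂((1/12)/(5/24)) = -0.11016

D_KL(P||Q) = 0.27540 + 0.63152 - 0.26313 - 0.11016 = 0.53363 ≈ 0.5336 bits

D_KL(Q||P) = Σ Q(x) log₂(Q(x)/P(x))

Computing term by term:
  Q(1)·log₂(Q(1)/P(1)) = (1/12)·log₂((1/12)/(5/24)) = -0.11016
  Q(2)·log₂(Q(2)/P(2)) = (5/24)·log₂((5/24)/(1/2)) = -0.26313
  Q(3)·log₂(Q(3)/P(3)) = (1/2)·log₂((1/2)/(5/24)) = 0.63152
  Q(4)·log₂(Q(4)/P(4)) = (5/24)·log₂((5/24)/(1/12)) = 0.27540

D_KL(Q||P) = -0.11016 - 0.26313 + 0.63152 + 0.27540 = 0.53363 ≈ 0.5336 bits

These ARE equal here. Q is P with outcomes relabeled (Q(1) = P(4), Q(2) = P(3), Q(3) = P(2), Q(4) = P(1)) by a relabeling that is its own inverse, so the two sums contain exactly the same terms in a different order. This is a special case — KL divergence is not symmetric in general: D_KL(P||Q) ≠ D_KL(Q||P) for most P, Q.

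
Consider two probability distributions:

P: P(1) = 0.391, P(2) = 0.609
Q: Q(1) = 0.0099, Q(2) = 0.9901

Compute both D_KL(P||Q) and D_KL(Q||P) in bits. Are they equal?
D_KL(P||Q) = 1.6467 bits, D_KL(Q||P) = 0.6417 bits. No, they are not equal.

D_KL(P||Q) = Σ P(x) log₂(P(x)/Q(x))

Computing term by term:
  P(1)·log₂(P(1)/Q(1)) = 0.391·log₂(0.391/0.0099) = 2.07371
  P(2)·log₂(P(2)/Q(2)) = 0.609·log₂(0.609/0.9901) = -0.42699

D_KL(P||Q) = 2.07371 - 0.42699 = 1.64672 ≈ 1.6467 bits

D_KL(Q||P) = Σ Q(x) log₂(Q(x)/P(x))

Computing term by term:
  Q(1)·log₂(Q(1)/P(1)) = 0.0099·log₂(0.0099/0.391) = -0.05251
  Q(2)·log₂(Q(2)/P(2)) = 0.9901·log₂(0.9901/0.609) = 0.69419

D_KL(Q||P) = -0.05251 + 0.69419 = 0.64168 ≈ 0.6417 bits

These are NOT equal (difference: 1.0050 bits). KL divergence is asymmetric: D_KL(P||Q) ≠ D_KL(Q||P) in general.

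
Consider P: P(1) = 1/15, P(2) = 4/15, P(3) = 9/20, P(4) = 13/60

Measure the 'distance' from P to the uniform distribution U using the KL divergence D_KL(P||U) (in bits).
0.2346 bits

U(i) = 1/4 for all i

D_KL(P||U) = Σ P(x) log₂(P(x) / (1/4))
           = Σ P(x) log₂(P(x)) + log₂(4)
           = log₂(4) - H(P)

H(P) = -Σ P(x) log₂(P(x)):
  -P(1)·log₂(P(1)) = -(1/15)·log₂(1/15) = 0.26046
  -P(2)·log₂(P(2)) = -(4/15)·log₂(4/15) = 0.50850
  -P(3)·log₂(P(3)) = -(9/20)·log₂(9/20) = 0.51840
  -P(4)·log₂(P(4)) = -(13/60)·log₂(13/60) = 0.47806
H(P) = 0.26046 + 0.50850 + 0.51840 + 0.47806 = 1.76542 bits

log₂(4) = 2.00000 bits

D_KL(P||U) = 2.00000 - 1.76542 = 0.23458 ≈ 0.2346 bits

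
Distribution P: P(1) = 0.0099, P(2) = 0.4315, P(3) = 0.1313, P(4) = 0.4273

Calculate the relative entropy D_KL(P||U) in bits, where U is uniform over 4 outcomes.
0.5021 bits

U(i) = 1/4 for all i

D_KL(P||U) = Σ P(x) log₂(P(x) / (1/4))
           = Σ P(x) log₂(P(x)) + log₂(4)
           = log₂(4) - H(P)

H(P) = -Σ P(x) log₂(P(x)):
  -P(1)·log₂(P(1)) = -(0.0099)·log₂(0.0099) = 0.06592
  -P(2)·log₂(P(2)) = -(0.4315)·log₂(0.4315) = 0.52322
  -P(3)·log₂(P(3)) = -(0.1313)·log₂(0.1313) = 0.38459
  -P(4)·log₂(P(4)) = -(0.4273)·log₂(0.4273) = 0.52416
H(P) = 0.06592 + 0.52322 + 0.38459 + 0.52416 = 1.49789 bits

log₂(4) = 2.00000 bits

D_KL(P||U) = 2.00000 - 1.49789 = 0.50211 ≈ 0.5021 bits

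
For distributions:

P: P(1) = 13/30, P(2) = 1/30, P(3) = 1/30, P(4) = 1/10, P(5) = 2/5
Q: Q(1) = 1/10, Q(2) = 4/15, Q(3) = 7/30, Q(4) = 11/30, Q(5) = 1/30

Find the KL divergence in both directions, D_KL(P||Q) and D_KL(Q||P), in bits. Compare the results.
D_KL(P||Q) = 1.9697 bits, D_KL(Q||P) = 1.8113 bits. D_KL(P||Q) is larger than D_KL(Q||P) by 0.1584 bits; the two directions differ.

D_KL(P||Q) = Σ P(x) log₂(P(x)/Q(x))

Computing term by term:
  P(1)·log₂(P(1)/Q(1)) = (13/30)·log₂((13/30)/(1/10)) = 0.91671
  P(2)·log₂(P(2)/Q(2)) = (1/30)·log₂((1/30)/(4/15)) = -0.10000
  P(3)·log₂(P(3)/Q(3)) = (1/30)·log₂((1/30)/(7/30)) = -0.09358
  P(4)·log₂(P(4)/Q(4)) = (1/10)·log₂((1/10)/(11/30)) = -0.18745
  P(5)·log₂(P(5)/Q(5)) = (2/5)·log₂((2/5)/(1/30)) = 1.43399

D_KL(P||Q) = 0.91671 - 0.10000 - 0.09358 - 0.18745 + 1.43399 = 1.96967 ≈ 1.9697 bits

D_KL(Q||P) = Σ Q(x) log₂(Q(x)/P(x))

Computing term by term:
  Q(1)·log₂(Q(1)/P(1)) = (1/10)·log₂((1/10)/(13/30)) = -0.21155
  Q(2)·log₂(Q(2)/P(2)) = (4/15)·log₂((4/15)/(1/30)) = 0.80000
  Q(3)·log₂(Q(3)/P(3)) = (7/30)·log₂((7/30)/(1/30)) = 0.65505
  Q(4)·log₂(Q(4)/P(4)) = (11/30)·log₂((11/30)/(1/10)) = 0.68731
  Q(5)·log₂(Q(5)/P(5)) = (1/30)·log₂((1/30)/(2/5)) = -0.11950

D_KL(Q||P) = -0.21155 + 0.80000 + 0.65505 + 0.68731 - 0.11950 = 1.81131 ≈ 1.8113 bits

These are NOT equal (difference: 0.1584 bits). KL divergence is asymmetric: D_KL(P||Q) ≠ D_KL(Q||P) in general.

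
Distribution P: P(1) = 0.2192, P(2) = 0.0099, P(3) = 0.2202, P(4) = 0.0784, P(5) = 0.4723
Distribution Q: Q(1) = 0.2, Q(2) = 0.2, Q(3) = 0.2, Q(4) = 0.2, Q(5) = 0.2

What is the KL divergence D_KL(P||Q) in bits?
0.4962 bits

D_KL(P||Q) = Σ P(x) log₂(P(x)/Q(x))

Computing term by term:
  P(1)·log₂(P(1)/Q(1)) = 0.2192·log₂(0.2192/0.2) = 0.02899
  P(2)·log₂(P(2)/Q(2)) = 0.0099·log₂(0.0099/0.2) = -0.04293
  P(3)·log₂(P(3)/Q(3)) = 0.2202·log₂(0.2202/0.2) = 0.03057
  P(4)·log₂(P(4)/Q(4)) = 0.0784·log₂(0.0784/0.2) = -0.10592
  P(5)·log₂(P(5)/Q(5)) = 0.4723·log₂(0.4723/0.2) = 0.58551

D_KL(P||Q) = 0.02899 - 0.04293 + 0.03057 - 0.10592 + 0.58551 = 0.49622 ≈ 0.4962 bits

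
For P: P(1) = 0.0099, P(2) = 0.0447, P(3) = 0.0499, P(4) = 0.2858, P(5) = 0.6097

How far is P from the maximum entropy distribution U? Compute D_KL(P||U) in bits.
0.8881 bits

U(i) = 1/5 for all i

D_KL(P||U) = Σ P(x) log₂(P(x) / (1/5))
           = Σ P(x) log₂(P(x)) + log₂(5)
           = log₂(5) - H(P)

H(P) = -Σ P(x) log₂(P(x)):
  -P(1)·log₂(P(1)) = -(0.0099)·log₂(0.0099) = 0.06592
  -P(2)·log₂(P(2)) = -(0.0447)·log₂(0.0447) = 0.20042
  -P(3)·log₂(P(3)) = -(0.0499)·log₂(0.0499) = 0.21581
  -P(4)·log₂(P(4)) = -(0.2858)·log₂(0.2858) = 0.51642
  -P(5)·log₂(P(5)) = -(0.6097)·log₂(0.6097) = 0.43522
H(P) = 0.06592 + 0.20042 + 0.21581 + 0.51642 + 0.43522 = 1.43379 bits

log₂(5) = 2.32193 bits

D_KL(P||U) = 2.32193 - 1.43379 = 0.88814 ≈ 0.8881 bits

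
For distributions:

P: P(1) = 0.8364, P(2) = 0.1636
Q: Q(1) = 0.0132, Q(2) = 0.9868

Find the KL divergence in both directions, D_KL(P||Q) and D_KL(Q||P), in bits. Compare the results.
D_KL(P||Q) = 4.5822 bits, D_KL(Q||P) = 2.4794 bits. D_KL(P||Q) is larger than D_KL(Q||P) by 2.1028 bits; the two directions differ.

D_KL(P||Q) = Σ P(x) log₂(P(x)/Q(x))

Computing term by term:
  P(1)·log₂(P(1)/Q(1)) = 0.8364·log₂(0.8364/0.0132) = 5.00634
  P(2)·log₂(P(2)/Q(2)) = 0.1636·log₂(0.1636/0.9868) = -0.42415

D_KL(P||Q) = 5.00634 - 0.42415 = 4.58219 ≈ 4.5822 bits

D_KL(Q||P) = Σ Q(x) log₂(Q(x)/P(x))

Computing term by term:
  Q(1)·log₂(Q(1)/P(1)) = 0.0132·log₂(0.0132/0.8364) = -0.07901
  Q(2)·log₂(Q(2)/P(2)) = 0.9868·log₂(0.9868/0.1636) = 2.55836

D_KL(Q||P) = -0.07901 + 2.55836 = 2.47935 ≈ 2.4794 bits

These are NOT equal (difference: 2.1028 bits). KL divergence is asymmetric: D_KL(P||Q) ≠ D_KL(Q||P) in general.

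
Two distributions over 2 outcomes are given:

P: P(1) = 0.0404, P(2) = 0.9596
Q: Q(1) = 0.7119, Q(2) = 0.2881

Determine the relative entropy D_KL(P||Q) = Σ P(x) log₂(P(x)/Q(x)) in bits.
1.4985 bits

D_KL(P||Q) = Σ P(x) log₂(P(x)/Q(x))

Computing term by term:
  P(1)·log₂(P(1)/Q(1)) = 0.0404·log₂(0.0404/0.7119) = -0.16723
  P(2)·log₂(P(2)/Q(2)) = 0.9596·log₂(0.9596/0.2881) = 1.66573

D_KL(P||Q) = -0.16723 + 1.66573 = 1.49850 ≈ 1.4985 bits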